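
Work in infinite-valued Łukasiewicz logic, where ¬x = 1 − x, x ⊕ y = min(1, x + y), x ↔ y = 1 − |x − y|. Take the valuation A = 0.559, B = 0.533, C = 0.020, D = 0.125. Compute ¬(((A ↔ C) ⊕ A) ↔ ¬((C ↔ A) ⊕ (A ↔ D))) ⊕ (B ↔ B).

1.000

A ↔ C = 1 − |0.559 − 0.020| = 1 − 0.539 = 0.461
(A ↔ C) ⊕ A = min(1, 0.461 + 0.559) = min(1, 1.020) = 1.000
C ↔ A = 1 − |0.020 − 0.559| = 1 − 0.539 = 0.461
A ↔ D = 1 − |0.559 − 0.125| = 1 − 0.434 = 0.566
(C ↔ A) ⊕ (A ↔ D) = min(1, 0.461 + 0.566) = min(1, 1.027) = 1.000
¬((C ↔ A) ⊕ (A ↔ D)) = 1 − 1.000 = 0.000
((A ↔ C) ⊕ A) ↔ ¬((C ↔ A) ⊕ (A ↔ D)) = 1 − |1.000 − 0.000| = 1 − 1.000 = 0.000
¬(((A ↔ C) ⊕ A) ↔ ¬((C ↔ A) ⊕ (A ↔ D))) = 1 − 0.000 = 1.000
B ↔ B = 1 − |0.533 − 0.533| = 1 − 0.000 = 1.000
¬(((A ↔ C) ⊕ A) ↔ ¬((C ↔ A) ⊕ (A ↔ D))) ⊕ (B ↔ B) = min(1, 1.000 + 1.000) = min(1, 2.000) = 1.000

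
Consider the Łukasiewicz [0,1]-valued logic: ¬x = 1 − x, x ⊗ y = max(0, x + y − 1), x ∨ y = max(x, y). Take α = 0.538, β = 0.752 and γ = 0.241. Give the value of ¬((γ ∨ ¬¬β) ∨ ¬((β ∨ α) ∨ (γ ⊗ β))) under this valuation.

0.248

¬β = 1 − 0.752 = 0.248
¬¬β = 1 − 0.248 = 0.752
γ ∨ ¬¬β = max(0.241, 0.752) = 0.752
β ∨ α = max(0.752, 0.538) = 0.752
γ ⊗ β = max(0, 0.241 + 0.752 − 1) = max(0, -0.007) = 0.000
(β ∨ α) ∨ (γ ⊗ β) = max(0.752, 0.000) = 0.752
¬((β ∨ α) ∨ (γ ⊗ β)) = 1 − 0.752 = 0.248
(γ ∨ ¬¬β) ∨ ¬((β ∨ α) ∨ (γ ⊗ β)) = max(0.752, 0.248) = 0.752
¬((γ ∨ ¬¬β) ∨ ¬((β ∨ α) ∨ (γ ⊗ β))) = 1 − 0.752 = 0.248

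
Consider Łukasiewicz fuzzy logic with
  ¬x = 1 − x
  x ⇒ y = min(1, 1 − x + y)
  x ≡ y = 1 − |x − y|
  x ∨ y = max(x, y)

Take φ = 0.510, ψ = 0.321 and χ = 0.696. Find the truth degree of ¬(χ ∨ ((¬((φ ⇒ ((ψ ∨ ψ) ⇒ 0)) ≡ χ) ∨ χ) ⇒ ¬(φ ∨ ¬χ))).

0.206

ψ ∨ ψ = max(0.321, 0.321) = 0.321
(ψ ∨ ψ) ⇒ 0 = min(1, 1 − 0.321 + 0.000) = min(1, 0.679) = 0.679
φ ⇒ ((ψ ∨ ψ) ⇒ 0) = min(1, 1 − 0.510 + 0.679) = min(1, 1.169) = 1.000
(φ ⇒ ((ψ ∨ ψ) ⇒ 0)) ≡ χ = 1 − |1.000 − 0.696| = 1 − 0.304 = 0.696
¬((φ ⇒ ((ψ ∨ ψ) ⇒ 0)) ≡ χ) = 1 − 0.696 = 0.304
¬((φ ⇒ ((ψ ∨ ψ) ⇒ 0)) ≡ χ) ∨ χ = max(0.304, 0.696) = 0.696
¬χ = 1 − 0.696 = 0.304
φ ∨ ¬χ = max(0.510, 0.304) = 0.510
¬(φ ∨ ¬χ) = 1 − 0.510 = 0.490
(¬((φ ⇒ ((ψ ∨ ψ) ⇒ 0)) ≡ χ) ∨ χ) ⇒ ¬(φ ∨ ¬χ) = min(1, 1 − 0.696 + 0.490) = min(1, 0.794) = 0.794
χ ∨ ((¬((φ ⇒ ((ψ ∨ ψ) ⇒ 0)) ≡ χ) ∨ χ) ⇒ ¬(φ ∨ ¬χ)) = max(0.696, 0.794) = 0.794
¬(χ ∨ ((¬((φ ⇒ ((ψ ∨ ψ) ⇒ 0)) ≡ χ) ∨ χ) ⇒ ¬(φ ∨ ¬χ))) = 1 − 0.794 = 0.206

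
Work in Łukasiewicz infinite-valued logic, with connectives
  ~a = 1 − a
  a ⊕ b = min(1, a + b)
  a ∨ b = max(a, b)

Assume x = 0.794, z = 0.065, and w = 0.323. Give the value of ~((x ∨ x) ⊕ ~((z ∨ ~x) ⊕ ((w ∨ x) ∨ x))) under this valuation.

0.206

x ∨ x = max(0.794, 0.794) = 0.794
~x = 1 − 0.794 = 0.206
z ∨ ~x = max(0.065, 0.206) = 0.206
w ∨ x = max(0.323, 0.794) = 0.794
(w ∨ x) ∨ x = max(0.794, 0.794) = 0.794
(z ∨ ~x) ⊕ ((w ∨ x) ∨ x) = min(1, 0.206 + 0.794) = min(1, 1.000) = 1.000
~((z ∨ ~x) ⊕ ((w ∨ x) ∨ x)) = 1 − 1.000 = 0.000
(x ∨ x) ⊕ ~((z ∨ ~x) ⊕ ((w ∨ x) ∨ x)) = min(1, 0.794 + 0.000) = min(1, 0.794) = 0.794
~((x ∨ x) ⊕ ~((z ∨ ~x) ⊕ ((w ∨ x) ∨ x))) = 1 − 0.794 = 0.206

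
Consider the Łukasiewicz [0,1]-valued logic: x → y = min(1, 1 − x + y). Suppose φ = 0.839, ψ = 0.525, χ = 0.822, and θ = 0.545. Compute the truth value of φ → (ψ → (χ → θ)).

1.000

χ → θ = min(1, 1 − 0.822 + 0.545) = min(1, 0.723) = 0.723
ψ → (χ → θ) = min(1, 1 − 0.525 + 0.723) = min(1, 1.198) = 1.000
φ → (ψ → (χ → θ)) = min(1, 1 − 0.839 + 1.000) = min(1, 1.161) = 1.000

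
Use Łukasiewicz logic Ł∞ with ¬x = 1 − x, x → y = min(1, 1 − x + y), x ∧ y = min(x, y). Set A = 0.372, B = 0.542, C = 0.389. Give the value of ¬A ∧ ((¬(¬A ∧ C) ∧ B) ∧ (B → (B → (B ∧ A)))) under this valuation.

¬A = 1 − 0.372 = 0.628
¬A ∧ C = min(0.628, 0.389) = 0.389
¬(¬A ∧ C) = 1 − 0.389 = 0.611
¬(¬A ∧ C) ∧ B = min(0.611, 0.542) = 0.542
B ∧ A = min(0.542, 0.372) = 0.372
B → (B ∧ A) = min(1, 1 − 0.542 + 0.372) = min(1, 0.830) = 0.830
B → (B → (B ∧ A)) = min(1, 1 − 0.542 + 0.830) = min(1, 1.288) = 1.000
(¬(¬A ∧ C) ∧ B) ∧ (B → (B → (B ∧ A))) = min(0.542, 1.000) = 0.542
¬A ∧ ((¬(¬A ∧ C) ∧ B) ∧ (B → (B → (B ∧ A)))) = min(0.628, 0.542) = 0.542

0.542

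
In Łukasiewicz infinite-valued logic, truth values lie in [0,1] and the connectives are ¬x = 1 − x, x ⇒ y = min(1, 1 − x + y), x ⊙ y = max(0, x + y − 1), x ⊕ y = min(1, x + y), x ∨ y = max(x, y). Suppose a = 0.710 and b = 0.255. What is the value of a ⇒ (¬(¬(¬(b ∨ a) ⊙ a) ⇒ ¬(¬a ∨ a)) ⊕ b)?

b ∨ a = max(0.255, 0.710) = 0.710
¬(b ∨ a) = 1 − 0.710 = 0.290
¬(b ∨ a) ⊙ a = max(0, 0.290 + 0.710 − 1) = max(0, 0.000) = 0.000
¬(¬(b ∨ a) ⊙ a) = 1 − 0.000 = 1.000
¬a = 1 − 0.710 = 0.290
¬a ∨ a = max(0.290, 0.710) = 0.710
¬(¬a ∨ a) = 1 − 0.710 = 0.290
¬(¬(b ∨ a) ⊙ a) ⇒ ¬(¬a ∨ a) = min(1, 1 − 1.000 + 0.290) = min(1, 0.290) = 0.290
¬(¬(¬(b ∨ a) ⊙ a) ⇒ ¬(¬a ∨ a)) = 1 − 0.290 = 0.710
¬(¬(¬(b ∨ a) ⊙ a) ⇒ ¬(¬a ∨ a)) ⊕ b = min(1, 0.710 + 0.255) = min(1, 0.965) = 0.965
a ⇒ (¬(¬(¬(b ∨ a) ⊙ a) ⇒ ¬(¬a ∨ a)) ⊕ b) = min(1, 1 − 0.710 + 0.965) = min(1, 1.255) = 1.000

1.000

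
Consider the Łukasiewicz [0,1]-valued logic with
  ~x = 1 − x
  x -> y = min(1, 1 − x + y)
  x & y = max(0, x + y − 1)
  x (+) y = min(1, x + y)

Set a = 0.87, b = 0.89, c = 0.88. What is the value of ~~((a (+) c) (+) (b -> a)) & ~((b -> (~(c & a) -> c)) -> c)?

a (+) c = min(1, 0.87 + 0.88) = min(1, 1.75) = 1.00
b -> a = min(1, 1 − 0.89 + 0.87) = min(1, 0.98) = 0.98
(a (+) c) (+) (b -> a) = min(1, 1.00 + 0.98) = min(1, 1.98) = 1.00
~((a (+) c) (+) (b -> a)) = 1 − 1.00 = 0.00
~~((a (+) c) (+) (b -> a)) = 1 − 0.00 = 1.00
c & a = max(0, 0.88 + 0.87 − 1) = max(0, 0.75) = 0.75
~(c & a) = 1 − 0.75 = 0.25
~(c & a) -> c = min(1, 1 − 0.25 + 0.88) = min(1, 1.63) = 1.00
b -> (~(c & a) -> c) = min(1, 1 − 0.89 + 1.00) = min(1, 1.11) = 1.00
(b -> (~(c & a) -> c)) -> c = min(1, 1 − 1.00 + 0.88) = min(1, 0.88) = 0.88
~((b -> (~(c & a) -> c)) -> c) = 1 − 0.88 = 0.12
~~((a (+) c) (+) (b -> a)) & ~((b -> (~(c & a) -> c)) -> c) = max(0, 1.00 + 0.12 − 1) = max(0, 0.12) = 0.12

0.12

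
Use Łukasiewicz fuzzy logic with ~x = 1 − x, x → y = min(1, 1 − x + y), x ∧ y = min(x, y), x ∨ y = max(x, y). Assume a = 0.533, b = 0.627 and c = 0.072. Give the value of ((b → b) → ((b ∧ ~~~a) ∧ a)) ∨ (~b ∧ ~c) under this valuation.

b → b = min(1, 1 − 0.627 + 0.627) = min(1, 1.000) = 1.000
~a = 1 − 0.533 = 0.467
~~a = 1 − 0.467 = 0.533
~~~a = 1 − 0.533 = 0.467
b ∧ ~~~a = min(0.627, 0.467) = 0.467
(b ∧ ~~~a) ∧ a = min(0.467, 0.533) = 0.467
(b → b) → ((b ∧ ~~~a) ∧ a) = min(1, 1 − 1.000 + 0.467) = min(1, 0.467) = 0.467
~b = 1 − 0.627 = 0.373
~c = 1 − 0.072 = 0.928
~b ∧ ~c = min(0.373, 0.928) = 0.373
((b → b) → ((b ∧ ~~~a) ∧ a)) ∨ (~b ∧ ~c) = max(0.467, 0.373) = 0.467

0.467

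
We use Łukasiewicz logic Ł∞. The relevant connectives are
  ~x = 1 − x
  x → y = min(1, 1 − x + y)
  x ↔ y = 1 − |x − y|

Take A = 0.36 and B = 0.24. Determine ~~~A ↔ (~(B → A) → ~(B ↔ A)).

~A = 1 − 0.36 = 0.64
~~A = 1 − 0.64 = 0.36
~~~A = 1 − 0.36 = 0.64
B → A = min(1, 1 − 0.24 + 0.36) = min(1, 1.12) = 1.00
~(B → A) = 1 − 1.00 = 0.00
B ↔ A = 1 − |0.24 − 0.36| = 1 − 0.12 = 0.88
~(B ↔ A) = 1 − 0.88 = 0.12
~(B → A) → ~(B ↔ A) = min(1, 1 − 0.00 + 0.12) = min(1, 1.12) = 1.00
~~~A ↔ (~(B → A) → ~(B ↔ A)) = 1 − |0.64 − 1.00| = 1 − 0.36 = 0.64

0.64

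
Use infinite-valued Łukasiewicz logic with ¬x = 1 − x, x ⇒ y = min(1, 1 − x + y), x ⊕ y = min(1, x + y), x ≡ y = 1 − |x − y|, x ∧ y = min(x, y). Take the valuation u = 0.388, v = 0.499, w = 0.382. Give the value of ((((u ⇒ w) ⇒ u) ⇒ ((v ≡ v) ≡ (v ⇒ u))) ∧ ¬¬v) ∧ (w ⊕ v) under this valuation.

u ⇒ w = min(1, 1 − 0.388 + 0.382) = min(1, 0.994) = 0.994
(u ⇒ w) ⇒ u = min(1, 1 − 0.994 + 0.388) = min(1, 0.394) = 0.394
v ≡ v = 1 − |0.499 − 0.499| = 1 − 0.000 = 1.000
v ⇒ u = min(1, 1 − 0.499 + 0.388) = min(1, 0.889) = 0.889
(v ≡ v) ≡ (v ⇒ u) = 1 − |1.000 − 0.889| = 1 − 0.111 = 0.889
((u ⇒ w) ⇒ u) ⇒ ((v ≡ v) ≡ (v ⇒ u)) = min(1, 1 − 0.394 + 0.889) = min(1, 1.495) = 1.000
¬v = 1 − 0.499 = 0.501
¬¬v = 1 − 0.501 = 0.499
(((u ⇒ w) ⇒ u) ⇒ ((v ≡ v) ≡ (v ⇒ u))) ∧ ¬¬v = min(1.000, 0.499) = 0.499
w ⊕ v = min(1, 0.382 + 0.499) = min(1, 0.881) = 0.881
((((u ⇒ w) ⇒ u) ⇒ ((v ≡ v) ≡ (v ⇒ u))) ∧ ¬¬v) ∧ (w ⊕ v) = min(0.499, 0.881) = 0.499

0.499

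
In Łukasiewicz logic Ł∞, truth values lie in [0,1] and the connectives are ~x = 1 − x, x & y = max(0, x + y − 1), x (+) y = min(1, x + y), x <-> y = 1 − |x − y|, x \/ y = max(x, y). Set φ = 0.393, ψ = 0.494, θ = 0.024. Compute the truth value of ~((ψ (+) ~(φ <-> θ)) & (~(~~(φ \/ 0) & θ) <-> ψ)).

0.643

φ <-> θ = 1 − |0.393 − 0.024| = 1 − 0.369 = 0.631
~(φ <-> θ) = 1 − 0.631 = 0.369
ψ (+) ~(φ <-> θ) = min(1, 0.494 + 0.369) = min(1, 0.863) = 0.863
φ \/ 0 = max(0.393, 0.000) = 0.393
~(φ \/ 0) = 1 − 0.393 = 0.607
~~(φ \/ 0) = 1 − 0.607 = 0.393
~~(φ \/ 0) & θ = max(0, 0.393 + 0.024 − 1) = max(0, -0.583) = 0.000
~(~~(φ \/ 0) & θ) = 1 − 0.000 = 1.000
~(~~(φ \/ 0) & θ) <-> ψ = 1 − |1.000 − 0.494| = 1 − 0.506 = 0.494
(ψ (+) ~(φ <-> θ)) & (~(~~(φ \/ 0) & θ) <-> ψ) = max(0, 0.863 + 0.494 − 1) = max(0, 0.357) = 0.357
~((ψ (+) ~(φ <-> θ)) & (~(~~(φ \/ 0) & θ) <-> ψ)) = 1 − 0.357 = 0.643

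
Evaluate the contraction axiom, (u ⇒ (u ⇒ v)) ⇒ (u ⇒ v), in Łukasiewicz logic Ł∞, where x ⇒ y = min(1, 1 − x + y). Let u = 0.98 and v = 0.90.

0.98

u ⇒ v = min(1, 1 − 0.98 + 0.90) = min(1, 0.92) = 0.92
u ⇒ (u ⇒ v) = min(1, 1 − 0.98 + 0.92) = min(1, 0.94) = 0.94
(u ⇒ (u ⇒ v)) ⇒ (u ⇒ v) = min(1, 1 − 0.94 + 0.92) = min(1, 0.98) = 0.98
(The value 0.98 < 1 shows this instance is not satisfied; fails in Ł∞ (the t-norm is not idempotent).)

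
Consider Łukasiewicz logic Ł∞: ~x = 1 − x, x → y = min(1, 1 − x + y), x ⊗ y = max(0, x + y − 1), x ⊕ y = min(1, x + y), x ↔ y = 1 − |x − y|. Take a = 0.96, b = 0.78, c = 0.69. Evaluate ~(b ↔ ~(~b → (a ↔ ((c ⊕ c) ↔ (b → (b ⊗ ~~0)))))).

~b = 1 − 0.78 = 0.22
c ⊕ c = min(1, 0.69 + 0.69) = min(1, 1.38) = 1.00
~0 = 1 − 0.00 = 1.00
~~0 = 1 − 1.00 = 0.00
b ⊗ ~~0 = max(0, 0.78 + 0.00 − 1) = max(0, -0.22) = 0.00
b → (b ⊗ ~~0) = min(1, 1 − 0.78 + 0.00) = min(1, 0.22) = 0.22
(c ⊕ c) ↔ (b → (b ⊗ ~~0)) = 1 − |1.00 − 0.22| = 1 − 0.78 = 0.22
a ↔ ((c ⊕ c) ↔ (b → (b ⊗ ~~0))) = 1 − |0.96 − 0.22| = 1 − 0.74 = 0.26
~b → (a ↔ ((c ⊕ c) ↔ (b → (b ⊗ ~~0)))) = min(1, 1 − 0.22 + 0.26) = min(1, 1.04) = 1.00
~(~b → (a ↔ ((c ⊕ c) ↔ (b → (b ⊗ ~~0))))) = 1 − 1.00 = 0.00
b ↔ ~(~b → (a ↔ ((c ⊕ c) ↔ (b → (b ⊗ ~~0))))) = 1 − |0.78 − 0.00| = 1 − 0.78 = 0.22
~(b ↔ ~(~b → (a ↔ ((c ⊕ c) ↔ (b → (b ⊗ ~~0)))))) = 1 − 0.22 = 0.78

0.78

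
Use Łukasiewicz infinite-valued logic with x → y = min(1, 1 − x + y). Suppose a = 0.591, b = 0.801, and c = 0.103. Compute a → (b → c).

b → c = min(1, 1 − 0.801 + 0.103) = min(1, 0.302) = 0.302
a → (b → c) = min(1, 1 − 0.591 + 0.302) = min(1, 0.711) = 0.711

0.711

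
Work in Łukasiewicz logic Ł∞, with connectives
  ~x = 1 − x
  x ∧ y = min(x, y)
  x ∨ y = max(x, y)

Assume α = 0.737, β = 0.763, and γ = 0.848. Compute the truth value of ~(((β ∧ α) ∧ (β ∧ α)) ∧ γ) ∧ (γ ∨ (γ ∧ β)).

β ∧ α = min(0.763, 0.737) = 0.737
(β ∧ α) ∧ (β ∧ α) = min(0.737, 0.737) = 0.737
((β ∧ α) ∧ (β ∧ α)) ∧ γ = min(0.737, 0.848) = 0.737
~(((β ∧ α) ∧ (β ∧ α)) ∧ γ) = 1 − 0.737 = 0.263
γ ∧ β = min(0.848, 0.763) = 0.763
γ ∨ (γ ∧ β) = max(0.848, 0.763) = 0.848
~(((β ∧ α) ∧ (β ∧ α)) ∧ γ) ∧ (γ ∨ (γ ∧ β)) = min(0.263, 0.848) = 0.263

0.263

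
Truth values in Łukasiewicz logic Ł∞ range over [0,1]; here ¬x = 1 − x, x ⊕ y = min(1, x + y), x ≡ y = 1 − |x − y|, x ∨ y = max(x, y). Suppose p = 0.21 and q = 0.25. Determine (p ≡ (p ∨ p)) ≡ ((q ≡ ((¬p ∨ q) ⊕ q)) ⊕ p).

p ∨ p = max(0.21, 0.21) = 0.21
p ≡ (p ∨ p) = 1 − |0.21 − 0.21| = 1 − 0.00 = 1.00
¬p = 1 − 0.21 = 0.79
¬p ∨ q = max(0.79, 0.25) = 0.79
(¬p ∨ q) ⊕ q = min(1, 0.79 + 0.25) = min(1, 1.04) = 1.00
q ≡ ((¬p ∨ q) ⊕ q) = 1 − |0.25 − 1.00| = 1 − 0.75 = 0.25
(q ≡ ((¬p ∨ q) ⊕ q)) ⊕ p = min(1, 0.25 + 0.21) = min(1, 0.46) = 0.46
(p ≡ (p ∨ p)) ≡ ((q ≡ ((¬p ∨ q) ⊕ q)) ⊕ p) = 1 − |1.00 − 0.46| = 1 − 0.54 = 0.46

0.46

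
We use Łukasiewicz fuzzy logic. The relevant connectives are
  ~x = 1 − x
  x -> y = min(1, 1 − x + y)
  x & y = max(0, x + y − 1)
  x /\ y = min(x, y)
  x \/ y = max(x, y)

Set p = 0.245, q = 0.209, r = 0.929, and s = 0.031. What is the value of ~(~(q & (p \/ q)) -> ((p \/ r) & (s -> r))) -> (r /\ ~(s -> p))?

0.929

p \/ q = max(0.245, 0.209) = 0.245
q & (p \/ q) = max(0, 0.209 + 0.245 − 1) = max(0, -0.546) = 0.000
~(q & (p \/ q)) = 1 − 0.000 = 1.000
p \/ r = max(0.245, 0.929) = 0.929
s -> r = min(1, 1 − 0.031 + 0.929) = min(1, 1.898) = 1.000
(p \/ r) & (s -> r) = max(0, 0.929 + 1.000 − 1) = max(0, 0.929) = 0.929
~(q & (p \/ q)) -> ((p \/ r) & (s -> r)) = min(1, 1 − 1.000 + 0.929) = min(1, 0.929) = 0.929
~(~(q & (p \/ q)) -> ((p \/ r) & (s -> r))) = 1 − 0.929 = 0.071
s -> p = min(1, 1 − 0.031 + 0.245) = min(1, 1.214) = 1.000
~(s -> p) = 1 − 1.000 = 0.000
r /\ ~(s -> p) = min(0.929, 0.000) = 0.000
~(~(q & (p \/ q)) -> ((p \/ r) & (s -> r))) -> (r /\ ~(s -> p)) = min(1, 1 − 0.071 + 0.000) = min(1, 0.929) = 0.929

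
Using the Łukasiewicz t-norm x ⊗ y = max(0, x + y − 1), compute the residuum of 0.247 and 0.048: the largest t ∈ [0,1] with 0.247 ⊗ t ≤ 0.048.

The residuum of the Łukasiewicz t-norm gives the supremum: min(1, 1 − 0.247 + 0.048).
1 − 0.247 + 0.048 = 0.801, so t = min(1, 0.801) = 0.801.
Check: 0.247 ⊗ 0.801 = max(0, 0.048) = 0.048 ≤ 0.048.

0.801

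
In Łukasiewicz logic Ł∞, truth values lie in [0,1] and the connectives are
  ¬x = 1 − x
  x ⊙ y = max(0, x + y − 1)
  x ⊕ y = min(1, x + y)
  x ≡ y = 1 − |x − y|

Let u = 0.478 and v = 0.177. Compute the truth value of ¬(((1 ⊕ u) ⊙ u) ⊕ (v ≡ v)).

0.000

1 ⊕ u = min(1, 1.000 + 0.478) = min(1, 1.478) = 1.000
(1 ⊕ u) ⊙ u = max(0, 1.000 + 0.478 − 1) = max(0, 0.478) = 0.478
v ≡ v = 1 − |0.177 − 0.177| = 1 − 0.000 = 1.000
((1 ⊕ u) ⊙ u) ⊕ (v ≡ v) = min(1, 0.478 + 1.000) = min(1, 1.478) = 1.000
¬(((1 ⊕ u) ⊙ u) ⊕ (v ≡ v)) = 1 − 1.000 = 0.000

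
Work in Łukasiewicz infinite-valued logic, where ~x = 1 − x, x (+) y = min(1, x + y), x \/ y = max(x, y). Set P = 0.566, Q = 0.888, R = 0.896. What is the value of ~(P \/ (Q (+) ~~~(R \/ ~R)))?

~R = 1 − 0.896 = 0.104
R \/ ~R = max(0.896, 0.104) = 0.896
~(R \/ ~R) = 1 − 0.896 = 0.104
~~(R \/ ~R) = 1 − 0.104 = 0.896
~~~(R \/ ~R) = 1 − 0.896 = 0.104
Q (+) ~~~(R \/ ~R) = min(1, 0.888 + 0.104) = min(1, 0.992) = 0.992
P \/ (Q (+) ~~~(R \/ ~R)) = max(0.566, 0.992) = 0.992
~(P \/ (Q (+) ~~~(R \/ ~R))) = 1 − 0.992 = 0.008

0.008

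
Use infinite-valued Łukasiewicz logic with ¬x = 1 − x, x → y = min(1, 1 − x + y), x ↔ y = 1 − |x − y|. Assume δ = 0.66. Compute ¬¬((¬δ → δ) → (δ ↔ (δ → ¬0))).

¬δ = 1 − 0.66 = 0.34
¬δ → δ = min(1, 1 − 0.34 + 0.66) = min(1, 1.32) = 1.00
¬0 = 1 − 0.00 = 1.00
δ → ¬0 = min(1, 1 − 0.66 + 1.00) = min(1, 1.34) = 1.00
δ ↔ (δ → ¬0) = 1 − |0.66 − 1.00| = 1 − 0.34 = 0.66
(¬δ → δ) → (δ ↔ (δ → ¬0)) = min(1, 1 − 1.00 + 0.66) = min(1, 0.66) = 0.66
¬((¬δ → δ) → (δ ↔ (δ → ¬0))) = 1 − 0.66 = 0.34
¬¬((¬δ → δ) → (δ ↔ (δ → ¬0))) = 1 − 0.34 = 0.66

0.66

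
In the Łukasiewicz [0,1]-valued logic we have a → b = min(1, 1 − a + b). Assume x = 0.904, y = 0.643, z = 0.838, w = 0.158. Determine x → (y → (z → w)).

z → w = min(1, 1 − 0.838 + 0.158) = min(1, 0.320) = 0.320
y → (z → w) = min(1, 1 − 0.643 + 0.320) = min(1, 0.677) = 0.677
x → (y → (z → w)) = min(1, 1 − 0.904 + 0.677) = min(1, 0.773) = 0.773

0.773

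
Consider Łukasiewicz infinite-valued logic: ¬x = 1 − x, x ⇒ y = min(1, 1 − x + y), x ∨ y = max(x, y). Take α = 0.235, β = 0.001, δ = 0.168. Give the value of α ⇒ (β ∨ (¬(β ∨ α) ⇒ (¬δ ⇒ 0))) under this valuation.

1.000

β ∨ α = max(0.001, 0.235) = 0.235
¬(β ∨ α) = 1 − 0.235 = 0.765
¬δ = 1 − 0.168 = 0.832
¬δ ⇒ 0 = min(1, 1 − 0.832 + 0.000) = min(1, 0.168) = 0.168
¬(β ∨ α) ⇒ (¬δ ⇒ 0) = min(1, 1 − 0.765 + 0.168) = min(1, 0.403) = 0.403
β ∨ (¬(β ∨ α) ⇒ (¬δ ⇒ 0)) = max(0.001, 0.403) = 0.403
α ⇒ (β ∨ (¬(β ∨ α) ⇒ (¬δ ⇒ 0))) = min(1, 1 − 0.235 + 0.403) = min(1, 1.168) = 1.000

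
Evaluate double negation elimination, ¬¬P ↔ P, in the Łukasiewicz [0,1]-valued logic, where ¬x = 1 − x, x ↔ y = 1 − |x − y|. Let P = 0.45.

¬P = 1 − 0.45 = 0.55
¬¬P = 1 − 0.55 = 0.45
¬¬P ↔ P = 1 − |0.45 − 0.45| = 1 − 0.00 = 1.00
(As expected: always 1 in Ł∞ since negation is involutive.)

1.00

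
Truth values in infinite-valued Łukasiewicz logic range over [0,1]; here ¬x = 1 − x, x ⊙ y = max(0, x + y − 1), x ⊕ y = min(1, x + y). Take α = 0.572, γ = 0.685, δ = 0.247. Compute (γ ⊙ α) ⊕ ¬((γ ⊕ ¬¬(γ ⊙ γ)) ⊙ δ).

1.000

γ ⊙ α = max(0, 0.685 + 0.572 − 1) = max(0, 0.257) = 0.257
γ ⊙ γ = max(0, 0.685 + 0.685 − 1) = max(0, 0.370) = 0.370
¬(γ ⊙ γ) = 1 − 0.370 = 0.630
¬¬(γ ⊙ γ) = 1 − 0.630 = 0.370
γ ⊕ ¬¬(γ ⊙ γ) = min(1, 0.685 + 0.370) = min(1, 1.055) = 1.000
(γ ⊕ ¬¬(γ ⊙ γ)) ⊙ δ = max(0, 1.000 + 0.247 − 1) = max(0, 0.247) = 0.247
¬((γ ⊕ ¬¬(γ ⊙ γ)) ⊙ δ) = 1 − 0.247 = 0.753
(γ ⊙ α) ⊕ ¬((γ ⊕ ¬¬(γ ⊙ γ)) ⊙ δ) = min(1, 0.257 + 0.753) = min(1, 1.010) = 1.000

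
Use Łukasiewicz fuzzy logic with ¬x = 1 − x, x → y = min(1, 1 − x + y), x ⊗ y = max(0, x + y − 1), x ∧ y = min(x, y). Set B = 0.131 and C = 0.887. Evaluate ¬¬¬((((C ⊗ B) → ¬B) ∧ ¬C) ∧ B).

0.887

C ⊗ B = max(0, 0.887 + 0.131 − 1) = max(0, 0.018) = 0.018
¬B = 1 − 0.131 = 0.869
(C ⊗ B) → ¬B = min(1, 1 − 0.018 + 0.869) = min(1, 1.851) = 1.000
¬C = 1 − 0.887 = 0.113
((C ⊗ B) → ¬B) ∧ ¬C = min(1.000, 0.113) = 0.113
(((C ⊗ B) → ¬B) ∧ ¬C) ∧ B = min(0.113, 0.131) = 0.113
¬((((C ⊗ B) → ¬B) ∧ ¬C) ∧ B) = 1 − 0.113 = 0.887
¬¬((((C ⊗ B) → ¬B) ∧ ¬C) ∧ B) = 1 − 0.887 = 0.113
¬¬¬((((C ⊗ B) → ¬B) ∧ ¬C) ∧ B) = 1 − 0.113 = 0.887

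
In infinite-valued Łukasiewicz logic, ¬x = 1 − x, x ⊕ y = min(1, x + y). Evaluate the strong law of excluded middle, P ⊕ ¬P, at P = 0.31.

1.00

¬P = 1 − 0.31 = 0.69
P ⊕ ¬P = min(1, 0.31 + 0.69) = min(1, 1.00) = 1.00
(As expected: always 1 in Ł∞ since a ⊕ (1−a) = 1.)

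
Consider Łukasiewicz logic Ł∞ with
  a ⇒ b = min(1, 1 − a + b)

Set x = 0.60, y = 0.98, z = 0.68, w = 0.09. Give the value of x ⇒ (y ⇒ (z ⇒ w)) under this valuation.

0.83

z ⇒ w = min(1, 1 − 0.68 + 0.09) = min(1, 0.41) = 0.41
y ⇒ (z ⇒ w) = min(1, 1 − 0.98 + 0.41) = min(1, 0.43) = 0.43
x ⇒ (y ⇒ (z ⇒ w)) = min(1, 1 − 0.60 + 0.43) = min(1, 0.83) = 0.83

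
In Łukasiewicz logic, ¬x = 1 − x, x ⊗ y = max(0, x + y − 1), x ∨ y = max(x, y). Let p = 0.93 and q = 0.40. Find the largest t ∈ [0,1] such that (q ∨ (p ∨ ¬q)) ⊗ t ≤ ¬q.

¬q = 1 − 0.40 = 0.60
p ∨ ¬q = max(0.93, 0.60) = 0.93
q ∨ (p ∨ ¬q) = max(0.40, 0.93) = 0.93
So the left factor is q ∨ (p ∨ ¬q) = 0.93.
So the right-hand bound is ¬q = 0.60.
The residuum of the Łukasiewicz t-norm gives the supremum: min(1, 1 − 0.93 + 0.60).
1 − 0.93 + 0.60 = 0.67, so t = min(1, 0.67) = 0.67.
Check: 0.93 ⊗ 0.67 = max(0, 0.60) = 0.60 ≤ 0.60.

0.67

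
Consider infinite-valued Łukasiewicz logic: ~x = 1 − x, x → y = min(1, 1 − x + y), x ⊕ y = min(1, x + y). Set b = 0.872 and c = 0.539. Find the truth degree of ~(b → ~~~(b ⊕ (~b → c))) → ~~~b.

~b = 1 − 0.872 = 0.128
~b → c = min(1, 1 − 0.128 + 0.539) = min(1, 1.411) = 1.000
b ⊕ (~b → c) = min(1, 0.872 + 1.000) = min(1, 1.872) = 1.000
~(b ⊕ (~b → c)) = 1 − 1.000 = 0.000
~~(b ⊕ (~b → c)) = 1 − 0.000 = 1.000
~~~(b ⊕ (~b → c)) = 1 − 1.000 = 0.000
b → ~~~(b ⊕ (~b → c)) = min(1, 1 − 0.872 + 0.000) = min(1, 0.128) = 0.128
~(b → ~~~(b ⊕ (~b → c))) = 1 − 0.128 = 0.872
~~b = 1 − 0.128 = 0.872
~~~b = 1 − 0.872 = 0.128
~(b → ~~~(b ⊕ (~b → c))) → ~~~b = min(1, 1 − 0.872 + 0.128) = min(1, 0.256) = 0.256

0.256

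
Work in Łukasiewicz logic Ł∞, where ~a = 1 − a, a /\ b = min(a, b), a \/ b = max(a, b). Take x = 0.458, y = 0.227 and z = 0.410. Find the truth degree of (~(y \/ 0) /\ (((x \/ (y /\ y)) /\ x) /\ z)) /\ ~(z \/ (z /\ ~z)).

y \/ 0 = max(0.227, 0.000) = 0.227
~(y \/ 0) = 1 − 0.227 = 0.773
y /\ y = min(0.227, 0.227) = 0.227
x \/ (y /\ y) = max(0.458, 0.227) = 0.458
(x \/ (y /\ y)) /\ x = min(0.458, 0.458) = 0.458
((x \/ (y /\ y)) /\ x) /\ z = min(0.458, 0.410) = 0.410
~(y \/ 0) /\ (((x \/ (y /\ y)) /\ x) /\ z) = min(0.773, 0.410) = 0.410
~z = 1 − 0.410 = 0.590
z /\ ~z = min(0.410, 0.590) = 0.410
z \/ (z /\ ~z) = max(0.410, 0.410) = 0.410
~(z \/ (z /\ ~z)) = 1 − 0.410 = 0.590
(~(y \/ 0) /\ (((x \/ (y /\ y)) /\ x) /\ z)) /\ ~(z \/ (z /\ ~z)) = min(0.410, 0.590) = 0.410

0.410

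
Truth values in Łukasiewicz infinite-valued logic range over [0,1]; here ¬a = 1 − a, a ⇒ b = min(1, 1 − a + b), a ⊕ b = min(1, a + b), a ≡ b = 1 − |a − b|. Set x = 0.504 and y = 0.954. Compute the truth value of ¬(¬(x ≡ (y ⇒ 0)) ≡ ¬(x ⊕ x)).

0.458

y ⇒ 0 = min(1, 1 − 0.954 + 0.000) = min(1, 0.046) = 0.046
x ≡ (y ⇒ 0) = 1 − |0.504 − 0.046| = 1 − 0.458 = 0.542
¬(x ≡ (y ⇒ 0)) = 1 − 0.542 = 0.458
x ⊕ x = min(1, 0.504 + 0.504) = min(1, 1.008) = 1.000
¬(x ⊕ x) = 1 − 1.000 = 0.000
¬(x ≡ (y ⇒ 0)) ≡ ¬(x ⊕ x) = 1 − |0.458 − 0.000| = 1 − 0.458 = 0.542
¬(¬(x ≡ (y ⇒ 0)) ≡ ¬(x ⊕ x)) = 1 − 0.542 = 0.458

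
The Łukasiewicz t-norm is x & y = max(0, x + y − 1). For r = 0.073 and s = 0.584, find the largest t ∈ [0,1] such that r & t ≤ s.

1.000

The residuum of the Łukasiewicz t-norm gives the supremum: min(1, 1 − 0.073 + 0.584).
1 − 0.073 + 0.584 = 1.511, so t = min(1, 1.511) = 1.000.
Check: 0.073 & 1.000 = max(0, 0.073) = 0.073 ≤ 0.584.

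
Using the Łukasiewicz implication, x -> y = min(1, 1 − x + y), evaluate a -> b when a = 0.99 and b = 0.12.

a -> b = min(1, 1 − 0.99 + 0.12) = min(1, 0.13) = 0.13
For comparison, the Gödel implication (1 if x ≤ y else y) would give 0.12.

0.13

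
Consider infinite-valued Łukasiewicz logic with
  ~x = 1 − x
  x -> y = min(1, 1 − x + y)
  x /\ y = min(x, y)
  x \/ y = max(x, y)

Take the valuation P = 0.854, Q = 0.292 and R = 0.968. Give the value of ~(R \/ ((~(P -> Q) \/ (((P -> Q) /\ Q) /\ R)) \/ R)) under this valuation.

0.032

P -> Q = min(1, 1 − 0.854 + 0.292) = min(1, 0.438) = 0.438
~(P -> Q) = 1 − 0.438 = 0.562
(P -> Q) /\ Q = min(0.438, 0.292) = 0.292
((P -> Q) /\ Q) /\ R = min(0.292, 0.968) = 0.292
~(P -> Q) \/ (((P -> Q) /\ Q) /\ R) = max(0.562, 0.292) = 0.562
(~(P -> Q) \/ (((P -> Q) /\ Q) /\ R)) \/ R = max(0.562, 0.968) = 0.968
R \/ ((~(P -> Q) \/ (((P -> Q) /\ Q) /\ R)) \/ R) = max(0.968, 0.968) = 0.968
~(R \/ ((~(P -> Q) \/ (((P -> Q) /\ Q) /\ R)) \/ R)) = 1 − 0.968 = 0.032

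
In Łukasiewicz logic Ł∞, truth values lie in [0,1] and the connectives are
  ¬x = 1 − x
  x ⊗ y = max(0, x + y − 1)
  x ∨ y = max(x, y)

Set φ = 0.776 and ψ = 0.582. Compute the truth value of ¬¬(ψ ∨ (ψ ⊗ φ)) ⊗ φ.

ψ ⊗ φ = max(0, 0.582 + 0.776 − 1) = max(0, 0.358) = 0.358
ψ ∨ (ψ ⊗ φ) = max(0.582, 0.358) = 0.582
¬(ψ ∨ (ψ ⊗ φ)) = 1 − 0.582 = 0.418
¬¬(ψ ∨ (ψ ⊗ φ)) = 1 − 0.418 = 0.582
¬¬(ψ ∨ (ψ ⊗ φ)) ⊗ φ = max(0, 0.582 + 0.776 − 1) = max(0, 0.358) = 0.358

0.358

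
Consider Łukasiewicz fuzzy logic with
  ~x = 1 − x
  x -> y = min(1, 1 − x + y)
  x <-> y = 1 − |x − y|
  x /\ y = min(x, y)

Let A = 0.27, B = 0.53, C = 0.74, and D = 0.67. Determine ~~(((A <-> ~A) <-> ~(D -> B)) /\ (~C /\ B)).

0.26

~A = 1 − 0.27 = 0.73
A <-> ~A = 1 − |0.27 − 0.73| = 1 − 0.46 = 0.54
D -> B = min(1, 1 − 0.67 + 0.53) = min(1, 0.86) = 0.86
~(D -> B) = 1 − 0.86 = 0.14
(A <-> ~A) <-> ~(D -> B) = 1 − |0.54 − 0.14| = 1 − 0.40 = 0.60
~C = 1 − 0.74 = 0.26
~C /\ B = min(0.26, 0.53) = 0.26
((A <-> ~A) <-> ~(D -> B)) /\ (~C /\ B) = min(0.60, 0.26) = 0.26
~(((A <-> ~A) <-> ~(D -> B)) /\ (~C /\ B)) = 1 − 0.26 = 0.74
~~(((A <-> ~A) <-> ~(D -> B)) /\ (~C /\ B)) = 1 − 0.74 = 0.26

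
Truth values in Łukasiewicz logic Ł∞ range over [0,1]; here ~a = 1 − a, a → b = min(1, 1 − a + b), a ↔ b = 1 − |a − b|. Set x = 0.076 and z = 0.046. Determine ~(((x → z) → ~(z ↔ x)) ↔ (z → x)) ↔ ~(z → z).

0.060

x → z = min(1, 1 − 0.076 + 0.046) = min(1, 0.970) = 0.970
z ↔ x = 1 − |0.046 − 0.076| = 1 − 0.030 = 0.970
~(z ↔ x) = 1 − 0.970 = 0.030
(x → z) → ~(z ↔ x) = min(1, 1 − 0.970 + 0.030) = min(1, 0.060) = 0.060
z → x = min(1, 1 − 0.046 + 0.076) = min(1, 1.030) = 1.000
((x → z) → ~(z ↔ x)) ↔ (z → x) = 1 − |0.060 − 1.000| = 1 − 0.940 = 0.060
~(((x → z) → ~(z ↔ x)) ↔ (z → x)) = 1 − 0.060 = 0.940
z → z = min(1, 1 − 0.046 + 0.046) = min(1, 1.000) = 1.000
~(z → z) = 1 − 1.000 = 0.000
~(((x → z) → ~(z ↔ x)) ↔ (z → x)) ↔ ~(z → z) = 1 − |0.940 − 0.000| = 1 − 0.940 = 0.060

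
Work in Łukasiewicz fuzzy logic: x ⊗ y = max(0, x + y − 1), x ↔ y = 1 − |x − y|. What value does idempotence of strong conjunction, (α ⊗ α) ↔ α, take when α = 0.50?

0.50

α ⊗ α = max(0, 0.50 + 0.50 − 1) = max(0, 0.00) = 0.00
(α ⊗ α) ↔ α = 1 − |0.00 − 0.50| = 1 − 0.50 = 0.50
(The value 0.50 < 1 shows this instance is not satisfied; fails in Ł∞ since a ⊗ a = max(0, 2a−1) ≠ a in general.)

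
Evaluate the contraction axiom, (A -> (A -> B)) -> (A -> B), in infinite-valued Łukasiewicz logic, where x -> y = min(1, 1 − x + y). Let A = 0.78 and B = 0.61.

0.83

A -> B = min(1, 1 − 0.78 + 0.61) = min(1, 0.83) = 0.83
A -> (A -> B) = min(1, 1 − 0.78 + 0.83) = min(1, 1.05) = 1.00
(A -> (A -> B)) -> (A -> B) = min(1, 1 − 1.00 + 0.83) = min(1, 0.83) = 0.83
(The value 0.83 < 1 shows this instance is not satisfied; fails in Ł∞ (the t-norm is not idempotent).)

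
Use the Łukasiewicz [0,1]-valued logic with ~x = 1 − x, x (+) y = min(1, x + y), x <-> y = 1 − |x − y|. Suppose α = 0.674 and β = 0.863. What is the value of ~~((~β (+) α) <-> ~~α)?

0.863

~β = 1 − 0.863 = 0.137
~β (+) α = min(1, 0.137 + 0.674) = min(1, 0.811) = 0.811
~α = 1 − 0.674 = 0.326
~~α = 1 − 0.326 = 0.674
(~β (+) α) <-> ~~α = 1 − |0.811 − 0.674| = 1 − 0.137 = 0.863
~((~β (+) α) <-> ~~α) = 1 − 0.863 = 0.137
~~((~β (+) α) <-> ~~α) = 1 − 0.137 = 0.863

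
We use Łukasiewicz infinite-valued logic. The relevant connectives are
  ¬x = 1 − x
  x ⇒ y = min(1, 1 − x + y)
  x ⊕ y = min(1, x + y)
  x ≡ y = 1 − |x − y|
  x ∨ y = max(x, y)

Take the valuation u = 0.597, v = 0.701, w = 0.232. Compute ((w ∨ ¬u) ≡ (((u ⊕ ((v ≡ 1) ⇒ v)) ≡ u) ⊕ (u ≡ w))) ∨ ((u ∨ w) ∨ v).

¬u = 1 − 0.597 = 0.403
w ∨ ¬u = max(0.232, 0.403) = 0.403
v ≡ 1 = 1 − |0.701 − 1.000| = 1 − 0.299 = 0.701
(v ≡ 1) ⇒ v = min(1, 1 − 0.701 + 0.701) = min(1, 1.000) = 1.000
u ⊕ ((v ≡ 1) ⇒ v) = min(1, 0.597 + 1.000) = min(1, 1.597) = 1.000
(u ⊕ ((v ≡ 1) ⇒ v)) ≡ u = 1 − |1.000 − 0.597| = 1 − 0.403 = 0.597
u ≡ w = 1 − |0.597 − 0.232| = 1 − 0.365 = 0.635
((u ⊕ ((v ≡ 1) ⇒ v)) ≡ u) ⊕ (u ≡ w) = min(1, 0.597 + 0.635) = min(1, 1.232) = 1.000
(w ∨ ¬u) ≡ (((u ⊕ ((v ≡ 1) ⇒ v)) ≡ u) ⊕ (u ≡ w)) = 1 − |0.403 − 1.000| = 1 − 0.597 = 0.403
u ∨ w = max(0.597, 0.232) = 0.597
(u ∨ w) ∨ v = max(0.597, 0.701) = 0.701
((w ∨ ¬u) ≡ (((u ⊕ ((v ≡ 1) ⇒ v)) ≡ u) ⊕ (u ≡ w))) ∨ ((u ∨ w) ∨ v) = max(0.403, 0.701) = 0.701

0.701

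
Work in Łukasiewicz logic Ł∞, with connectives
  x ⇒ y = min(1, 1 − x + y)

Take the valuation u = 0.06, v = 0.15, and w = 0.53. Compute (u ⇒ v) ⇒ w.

0.53

u ⇒ v = min(1, 1 − 0.06 + 0.15) = min(1, 1.09) = 1.00
(u ⇒ v) ⇒ w = min(1, 1 − 1.00 + 0.53) = min(1, 0.53) = 0.53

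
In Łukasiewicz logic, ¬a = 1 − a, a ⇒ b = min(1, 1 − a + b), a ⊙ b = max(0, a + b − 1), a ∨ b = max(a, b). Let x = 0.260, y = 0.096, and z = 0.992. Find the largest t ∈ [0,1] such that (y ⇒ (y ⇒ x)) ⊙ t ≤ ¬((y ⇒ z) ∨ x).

0.000

y ⇒ x = min(1, 1 − 0.096 + 0.260) = min(1, 1.164) = 1.000
y ⇒ (y ⇒ x) = min(1, 1 − 0.096 + 1.000) = min(1, 1.904) = 1.000
So the left factor is y ⇒ (y ⇒ x) = 1.000.
y ⇒ z = min(1, 1 − 0.096 + 0.992) = min(1, 1.896) = 1.000
(y ⇒ z) ∨ x = max(1.000, 0.260) = 1.000
¬((y ⇒ z) ∨ x) = 1 − 1.000 = 0.000
So the right-hand bound is ¬((y ⇒ z) ∨ x) = 0.000.
The residuum of the Łukasiewicz t-norm gives the supremum: min(1, 1 − 1.000 + 0.000).
1 − 1.000 + 0.000 = 0.000, so t = min(1, 0.000) = 0.000.
Check: 1.000 ⊙ 0.000 = max(0, 0.000) = 0.000 ≤ 0.000.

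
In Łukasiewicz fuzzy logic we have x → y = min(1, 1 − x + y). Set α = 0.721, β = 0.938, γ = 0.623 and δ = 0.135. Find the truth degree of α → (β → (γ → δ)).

γ → δ = min(1, 1 − 0.623 + 0.135) = min(1, 0.512) = 0.512
β → (γ → δ) = min(1, 1 − 0.938 + 0.512) = min(1, 0.574) = 0.574
α → (β → (γ → δ)) = min(1, 1 − 0.721 + 0.574) = min(1, 0.853) = 0.853

0.853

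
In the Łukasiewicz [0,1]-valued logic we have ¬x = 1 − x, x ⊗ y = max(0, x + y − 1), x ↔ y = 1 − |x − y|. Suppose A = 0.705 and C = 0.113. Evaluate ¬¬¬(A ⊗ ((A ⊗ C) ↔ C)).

0.408

A ⊗ C = max(0, 0.705 + 0.113 − 1) = max(0, -0.182) = 0.000
(A ⊗ C) ↔ C = 1 − |0.000 − 0.113| = 1 − 0.113 = 0.887
A ⊗ ((A ⊗ C) ↔ C) = max(0, 0.705 + 0.887 − 1) = max(0, 0.592) = 0.592
¬(A ⊗ ((A ⊗ C) ↔ C)) = 1 − 0.592 = 0.408
¬¬(A ⊗ ((A ⊗ C) ↔ C)) = 1 − 0.408 = 0.592
¬¬¬(A ⊗ ((A ⊗ C) ↔ C)) = 1 − 0.592 = 0.408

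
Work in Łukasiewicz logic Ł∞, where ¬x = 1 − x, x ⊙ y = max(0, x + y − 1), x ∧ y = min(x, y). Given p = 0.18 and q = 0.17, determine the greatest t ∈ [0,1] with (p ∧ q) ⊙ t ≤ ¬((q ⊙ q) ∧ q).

1.00

p ∧ q = min(0.18, 0.17) = 0.17
So the left factor is p ∧ q = 0.17.
q ⊙ q = max(0, 0.17 + 0.17 − 1) = max(0, -0.66) = 0.00
(q ⊙ q) ∧ q = min(0.00, 0.17) = 0.00
¬((q ⊙ q) ∧ q) = 1 − 0.00 = 1.00
So the right-hand bound is ¬((q ⊙ q) ∧ q) = 1.00.
The residuum of the Łukasiewicz t-norm gives the supremum: min(1, 1 − 0.17 + 1.00).
1 − 0.17 + 1.00 = 1.83, so t = min(1, 1.83) = 1.00.
Check: 0.17 ⊙ 1.00 = max(0, 0.17) = 0.17 ≤ 1.00.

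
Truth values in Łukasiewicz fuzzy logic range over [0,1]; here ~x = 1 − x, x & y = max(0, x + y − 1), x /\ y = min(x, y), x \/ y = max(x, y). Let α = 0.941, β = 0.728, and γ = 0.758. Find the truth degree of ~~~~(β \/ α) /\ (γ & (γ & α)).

0.457

β \/ α = max(0.728, 0.941) = 0.941
~(β \/ α) = 1 − 0.941 = 0.059
~~(β \/ α) = 1 − 0.059 = 0.941
~~~(β \/ α) = 1 − 0.941 = 0.059
~~~~(β \/ α) = 1 − 0.059 = 0.941
γ & α = max(0, 0.758 + 0.941 − 1) = max(0, 0.699) = 0.699
γ & (γ & α) = max(0, 0.758 + 0.699 − 1) = max(0, 0.457) = 0.457
~~~~(β \/ α) /\ (γ & (γ & α)) = min(0.941, 0.457) = 0.457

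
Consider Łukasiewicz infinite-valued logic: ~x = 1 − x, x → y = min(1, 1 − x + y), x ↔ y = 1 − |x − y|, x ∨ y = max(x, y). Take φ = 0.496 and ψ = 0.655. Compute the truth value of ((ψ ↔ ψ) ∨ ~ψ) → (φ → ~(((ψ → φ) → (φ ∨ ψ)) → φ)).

ψ ↔ ψ = 1 − |0.655 − 0.655| = 1 − 0.000 = 1.000
~ψ = 1 − 0.655 = 0.345
(ψ ↔ ψ) ∨ ~ψ = max(1.000, 0.345) = 1.000
ψ → φ = min(1, 1 − 0.655 + 0.496) = min(1, 0.841) = 0.841
φ ∨ ψ = max(0.496, 0.655) = 0.655
(ψ → φ) → (φ ∨ ψ) = min(1, 1 − 0.841 + 0.655) = min(1, 0.814) = 0.814
((ψ → φ) → (φ ∨ ψ)) → φ = min(1, 1 − 0.814 + 0.496) = min(1, 0.682) = 0.682
~(((ψ → φ) → (φ ∨ ψ)) → φ) = 1 − 0.682 = 0.318
φ → ~(((ψ → φ) → (φ ∨ ψ)) → φ) = min(1, 1 − 0.496 + 0.318) = min(1, 0.822) = 0.822
((ψ ↔ ψ) ∨ ~ψ) → (φ → ~(((ψ → φ) → (φ ∨ ψ)) → φ)) = min(1, 1 − 1.000 + 0.822) = min(1, 0.822) = 0.822

0.822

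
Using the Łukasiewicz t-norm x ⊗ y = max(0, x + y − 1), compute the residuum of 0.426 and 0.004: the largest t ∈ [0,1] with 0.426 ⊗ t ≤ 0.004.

The residuum of the Łukasiewicz t-norm gives the supremum: min(1, 1 − 0.426 + 0.004).
1 − 0.426 + 0.004 = 0.578, so t = min(1, 0.578) = 0.578.
Check: 0.426 ⊗ 0.578 = max(0, 0.004) = 0.004 ≤ 0.004.

0.578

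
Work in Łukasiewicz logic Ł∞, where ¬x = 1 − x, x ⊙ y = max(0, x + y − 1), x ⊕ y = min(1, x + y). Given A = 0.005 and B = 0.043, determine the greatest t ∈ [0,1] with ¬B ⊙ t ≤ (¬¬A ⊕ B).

¬B = 1 − 0.043 = 0.957
So the left factor is ¬B = 0.957.
¬A = 1 − 0.005 = 0.995
¬¬A = 1 − 0.995 = 0.005
¬¬A ⊕ B = min(1, 0.005 + 0.043) = min(1, 0.048) = 0.048
So the right-hand bound is ¬¬A ⊕ B = 0.048.
The residuum of the Łukasiewicz t-norm gives the supremum: min(1, 1 − 0.957 + 0.048).
1 − 0.957 + 0.048 = 0.091, so t = min(1, 0.091) = 0.091.
Check: 0.957 ⊙ 0.091 = max(0, 0.048) = 0.048 ≤ 0.048.

0.091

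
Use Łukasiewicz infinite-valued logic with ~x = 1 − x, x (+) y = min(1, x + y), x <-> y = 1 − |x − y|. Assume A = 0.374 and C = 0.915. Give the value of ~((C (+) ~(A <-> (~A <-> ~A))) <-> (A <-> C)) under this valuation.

0.541

~A = 1 − 0.374 = 0.626
~A <-> ~A = 1 − |0.626 − 0.626| = 1 − 0.000 = 1.000
A <-> (~A <-> ~A) = 1 − |0.374 − 1.000| = 1 − 0.626 = 0.374
~(A <-> (~A <-> ~A)) = 1 − 0.374 = 0.626
C (+) ~(A <-> (~A <-> ~A)) = min(1, 0.915 + 0.626) = min(1, 1.541) = 1.000
A <-> C = 1 − |0.374 − 0.915| = 1 − 0.541 = 0.459
(C (+) ~(A <-> (~A <-> ~A))) <-> (A <-> C) = 1 − |1.000 − 0.459| = 1 − 0.541 = 0.459
~((C (+) ~(A <-> (~A <-> ~A))) <-> (A <-> C)) = 1 − 0.459 = 0.541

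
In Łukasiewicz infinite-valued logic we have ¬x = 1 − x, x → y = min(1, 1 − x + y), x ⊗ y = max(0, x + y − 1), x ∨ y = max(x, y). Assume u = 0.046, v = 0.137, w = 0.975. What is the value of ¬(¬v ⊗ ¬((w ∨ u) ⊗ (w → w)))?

1.000

¬v = 1 − 0.137 = 0.863
w ∨ u = max(0.975, 0.046) = 0.975
w → w = min(1, 1 − 0.975 + 0.975) = min(1, 1.000) = 1.000
(w ∨ u) ⊗ (w → w) = max(0, 0.975 + 1.000 − 1) = max(0, 0.975) = 0.975
¬((w ∨ u) ⊗ (w → w)) = 1 − 0.975 = 0.025
¬v ⊗ ¬((w ∨ u) ⊗ (w → w)) = max(0, 0.863 + 0.025 − 1) = max(0, -0.112) = 0.000
¬(¬v ⊗ ¬((w ∨ u) ⊗ (w → w))) = 1 − 0.000 = 1.000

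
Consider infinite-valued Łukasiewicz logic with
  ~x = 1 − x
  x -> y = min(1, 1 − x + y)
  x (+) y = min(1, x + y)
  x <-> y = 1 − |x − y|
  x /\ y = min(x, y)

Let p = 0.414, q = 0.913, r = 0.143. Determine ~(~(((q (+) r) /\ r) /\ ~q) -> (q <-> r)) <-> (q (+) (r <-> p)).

q (+) r = min(1, 0.913 + 0.143) = min(1, 1.056) = 1.000
(q (+) r) /\ r = min(1.000, 0.143) = 0.143
~q = 1 − 0.913 = 0.087
((q (+) r) /\ r) /\ ~q = min(0.143, 0.087) = 0.087
~(((q (+) r) /\ r) /\ ~q) = 1 − 0.087 = 0.913
q <-> r = 1 − |0.913 − 0.143| = 1 − 0.770 = 0.230
~(((q (+) r) /\ r) /\ ~q) -> (q <-> r) = min(1, 1 − 0.913 + 0.230) = min(1, 0.317) = 0.317
~(~(((q (+) r) /\ r) /\ ~q) -> (q <-> r)) = 1 − 0.317 = 0.683
r <-> p = 1 − |0.143 − 0.414| = 1 − 0.271 = 0.729
q (+) (r <-> p) = min(1, 0.913 + 0.729) = min(1, 1.642) = 1.000
~(~(((q (+) r) /\ r) /\ ~q) -> (q <-> r)) <-> (q (+) (r <-> p)) = 1 − |0.683 − 1.000| = 1 − 0.317 = 0.683

0.683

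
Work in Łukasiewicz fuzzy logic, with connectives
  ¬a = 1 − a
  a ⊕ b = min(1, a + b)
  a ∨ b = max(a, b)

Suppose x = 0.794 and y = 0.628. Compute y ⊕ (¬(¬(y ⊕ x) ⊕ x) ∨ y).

1.000

y ⊕ x = min(1, 0.628 + 0.794) = min(1, 1.422) = 1.000
¬(y ⊕ x) = 1 − 1.000 = 0.000
¬(y ⊕ x) ⊕ x = min(1, 0.000 + 0.794) = min(1, 0.794) = 0.794
¬(¬(y ⊕ x) ⊕ x) = 1 − 0.794 = 0.206
¬(¬(y ⊕ x) ⊕ x) ∨ y = max(0.206, 0.628) = 0.628
y ⊕ (¬(¬(y ⊕ x) ⊕ x) ∨ y) = min(1, 0.628 + 0.628) = min(1, 1.256) = 1.000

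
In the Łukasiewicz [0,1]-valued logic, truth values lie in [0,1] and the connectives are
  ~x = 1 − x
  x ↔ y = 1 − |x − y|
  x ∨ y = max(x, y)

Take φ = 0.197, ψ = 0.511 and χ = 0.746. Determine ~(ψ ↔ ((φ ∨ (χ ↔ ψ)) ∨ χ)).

χ ↔ ψ = 1 − |0.746 − 0.511| = 1 − 0.235 = 0.765
φ ∨ (χ ↔ ψ) = max(0.197, 0.765) = 0.765
(φ ∨ (χ ↔ ψ)) ∨ χ = max(0.765, 0.746) = 0.765
ψ ↔ ((φ ∨ (χ ↔ ψ)) ∨ χ) = 1 − |0.511 − 0.765| = 1 − 0.254 = 0.746
~(ψ ↔ ((φ ∨ (χ ↔ ψ)) ∨ χ)) = 1 − 0.746 = 0.254

0.254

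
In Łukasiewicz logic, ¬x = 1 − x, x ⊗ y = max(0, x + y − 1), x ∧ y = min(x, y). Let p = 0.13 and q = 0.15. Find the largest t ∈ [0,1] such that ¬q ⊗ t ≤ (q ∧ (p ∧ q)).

0.28

¬q = 1 − 0.15 = 0.85
So the left factor is ¬q = 0.85.
p ∧ q = min(0.13, 0.15) = 0.13
q ∧ (p ∧ q) = min(0.15, 0.13) = 0.13
So the right-hand bound is q ∧ (p ∧ q) = 0.13.
The residuum of the Łukasiewicz t-norm gives the supremum: min(1, 1 − 0.85 + 0.13).
1 − 0.85 + 0.13 = 0.28, so t = min(1, 0.28) = 0.28.
Check: 0.85 ⊗ 0.28 = max(0, 0.13) = 0.13 ≤ 0.13.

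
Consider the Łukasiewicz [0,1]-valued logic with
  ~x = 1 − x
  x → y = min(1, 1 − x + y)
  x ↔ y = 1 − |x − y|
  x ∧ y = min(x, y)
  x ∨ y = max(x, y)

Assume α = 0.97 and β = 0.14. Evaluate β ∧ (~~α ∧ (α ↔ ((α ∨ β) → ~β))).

0.14

~α = 1 − 0.97 = 0.03
~~α = 1 − 0.03 = 0.97
α ∨ β = max(0.97, 0.14) = 0.97
~β = 1 − 0.14 = 0.86
(α ∨ β) → ~β = min(1, 1 − 0.97 + 0.86) = min(1, 0.89) = 0.89
α ↔ ((α ∨ β) → ~β) = 1 − |0.97 − 0.89| = 1 − 0.08 = 0.92
~~α ∧ (α ↔ ((α ∨ β) → ~β)) = min(0.97, 0.92) = 0.92
β ∧ (~~α ∧ (α ↔ ((α ∨ β) → ~β))) = min(0.14, 0.92) = 0.14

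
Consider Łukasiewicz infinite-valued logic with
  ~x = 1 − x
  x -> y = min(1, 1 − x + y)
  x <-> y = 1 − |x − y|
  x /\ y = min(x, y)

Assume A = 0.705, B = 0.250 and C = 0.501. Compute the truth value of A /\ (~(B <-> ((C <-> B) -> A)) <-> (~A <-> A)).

0.705

C <-> B = 1 − |0.501 − 0.250| = 1 − 0.251 = 0.749
(C <-> B) -> A = min(1, 1 − 0.749 + 0.705) = min(1, 0.956) = 0.956
B <-> ((C <-> B) -> A) = 1 − |0.250 − 0.956| = 1 − 0.706 = 0.294
~(B <-> ((C <-> B) -> A)) = 1 − 0.294 = 0.706
~A = 1 − 0.705 = 0.295
~A <-> A = 1 − |0.295 − 0.705| = 1 − 0.410 = 0.590
~(B <-> ((C <-> B) -> A)) <-> (~A <-> A) = 1 − |0.706 − 0.590| = 1 − 0.116 = 0.884
A /\ (~(B <-> ((C <-> B) -> A)) <-> (~A <-> A)) = min(0.705, 0.884) = 0.705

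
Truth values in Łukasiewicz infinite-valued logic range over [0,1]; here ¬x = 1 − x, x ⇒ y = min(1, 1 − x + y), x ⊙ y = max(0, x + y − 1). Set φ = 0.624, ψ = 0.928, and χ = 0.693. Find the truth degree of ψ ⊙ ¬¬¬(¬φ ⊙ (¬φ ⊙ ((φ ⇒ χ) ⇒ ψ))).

0.928

¬φ = 1 − 0.624 = 0.376
φ ⇒ χ = min(1, 1 − 0.624 + 0.693) = min(1, 1.069) = 1.000
(φ ⇒ χ) ⇒ ψ = min(1, 1 − 1.000 + 0.928) = min(1, 0.928) = 0.928
¬φ ⊙ ((φ ⇒ χ) ⇒ ψ) = max(0, 0.376 + 0.928 − 1) = max(0, 0.304) = 0.304
¬φ ⊙ (¬φ ⊙ ((φ ⇒ χ) ⇒ ψ)) = max(0, 0.376 + 0.304 − 1) = max(0, -0.320) = 0.000
¬(¬φ ⊙ (¬φ ⊙ ((φ ⇒ χ) ⇒ ψ))) = 1 − 0.000 = 1.000
¬¬(¬φ ⊙ (¬φ ⊙ ((φ ⇒ χ) ⇒ ψ))) = 1 − 1.000 = 0.000
¬¬¬(¬φ ⊙ (¬φ ⊙ ((φ ⇒ χ) ⇒ ψ))) = 1 − 0.000 = 1.000
ψ ⊙ ¬¬¬(¬φ ⊙ (¬φ ⊙ ((φ ⇒ χ) ⇒ ψ))) = max(0, 0.928 + 1.000 − 1) = max(0, 0.928) = 0.928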